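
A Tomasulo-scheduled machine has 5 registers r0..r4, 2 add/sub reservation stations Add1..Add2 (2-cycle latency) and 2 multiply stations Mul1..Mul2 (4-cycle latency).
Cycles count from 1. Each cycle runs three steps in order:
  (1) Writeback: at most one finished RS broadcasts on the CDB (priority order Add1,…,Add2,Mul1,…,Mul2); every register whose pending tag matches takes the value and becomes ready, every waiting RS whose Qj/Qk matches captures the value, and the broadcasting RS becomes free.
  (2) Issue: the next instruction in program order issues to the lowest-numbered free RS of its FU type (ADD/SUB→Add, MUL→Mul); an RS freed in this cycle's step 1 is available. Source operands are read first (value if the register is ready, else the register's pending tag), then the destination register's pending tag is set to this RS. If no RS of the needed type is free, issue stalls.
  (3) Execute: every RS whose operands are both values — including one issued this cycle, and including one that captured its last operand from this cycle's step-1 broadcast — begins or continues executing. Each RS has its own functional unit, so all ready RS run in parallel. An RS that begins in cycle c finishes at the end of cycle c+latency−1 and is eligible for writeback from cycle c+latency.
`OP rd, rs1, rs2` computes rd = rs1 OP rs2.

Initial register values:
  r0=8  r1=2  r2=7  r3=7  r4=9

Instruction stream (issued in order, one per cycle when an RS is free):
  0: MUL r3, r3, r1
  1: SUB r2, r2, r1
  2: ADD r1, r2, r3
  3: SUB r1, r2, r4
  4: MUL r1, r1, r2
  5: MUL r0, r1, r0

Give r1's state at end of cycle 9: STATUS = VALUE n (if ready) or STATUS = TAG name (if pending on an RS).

cycle 1: issue MUL r3<-Mul1 // r0:8,r1:2,r2:7,r3:Mul1,r4:9
cycle 2: issue SUB r2<-Add1 // r0:8,r1:2,r2:Add1,r3:Mul1,r4:9
cycle 3: issue ADD r1<-Add2 // r0:8,r1:Add2,r2:Add1,r3:Mul1,r4:9
cycle 4: CDB Add1=5; issue SUB r1<-Add1 // r0:8,r1:Add1,r2:5,r3:Mul1,r4:9
cycle 5: CDB Mul1=14; issue MUL r1<-Mul1 // r0:8,r1:Mul1,r2:5,r3:14,r4:9
cycle 6: CDB Add1=-4; issue MUL r0<-Mul2 // r0:Mul2,r1:Mul1,r2:5,r3:14,r4:9
cycle 7: CDB Add2=19 // r0:Mul2,r1:Mul1,r2:5,r3:14,r4:9
cycle 8: - // r0:Mul2,r1:Mul1,r2:5,r3:14,r4:9
cycle 9: - // r0:Mul2,r1:Mul1,r2:5,r3:14,r4:9

STATUS = TAG Mul1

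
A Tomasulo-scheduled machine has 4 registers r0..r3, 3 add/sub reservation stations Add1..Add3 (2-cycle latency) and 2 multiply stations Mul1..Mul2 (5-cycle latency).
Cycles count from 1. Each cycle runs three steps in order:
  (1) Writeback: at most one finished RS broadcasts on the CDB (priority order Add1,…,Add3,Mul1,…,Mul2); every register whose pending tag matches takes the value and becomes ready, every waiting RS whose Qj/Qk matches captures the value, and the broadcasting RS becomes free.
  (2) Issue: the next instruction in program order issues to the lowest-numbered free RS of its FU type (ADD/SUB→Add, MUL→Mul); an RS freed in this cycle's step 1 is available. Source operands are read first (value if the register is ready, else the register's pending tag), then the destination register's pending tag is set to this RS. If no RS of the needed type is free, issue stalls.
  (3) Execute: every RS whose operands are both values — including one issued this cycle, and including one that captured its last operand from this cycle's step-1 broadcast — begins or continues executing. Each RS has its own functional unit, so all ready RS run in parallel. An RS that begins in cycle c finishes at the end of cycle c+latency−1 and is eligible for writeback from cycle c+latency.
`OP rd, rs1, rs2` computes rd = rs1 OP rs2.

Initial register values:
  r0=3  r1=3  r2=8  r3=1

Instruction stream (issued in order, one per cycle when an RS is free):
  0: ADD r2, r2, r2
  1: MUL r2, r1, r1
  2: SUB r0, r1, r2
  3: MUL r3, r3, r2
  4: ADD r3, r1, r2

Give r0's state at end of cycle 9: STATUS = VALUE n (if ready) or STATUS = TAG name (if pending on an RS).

STATUS = VALUE -6

  c1: issue ADD r2<-Add1  regs: r0:3,r1:3,r2:Add1,r3:1
  c2: issue MUL r2<-Mul1  regs: r0:3,r1:3,r2:Mul1,r3:1
  c3: CDB Add1=16; issue SUB r0<-Add1  regs: r0:Add1,r1:3,r2:Mul1,r3:1
  c4: issue MUL r3<-Mul2  regs: r0:Add1,r1:3,r2:Mul1,r3:Mul2
  c5: issue ADD r3<-Add2  regs: r0:Add1,r1:3,r2:Mul1,r3:Add2
  c6: -  regs: r0:Add1,r1:3,r2:Mul1,r3:Add2
  c7: CDB Mul1=9  regs: r0:Add1,r1:3,r2:9,r3:Add2
  c8: -  regs: r0:Add1,r1:3,r2:9,r3:Add2
  c9: CDB Add1=-6  regs: r0:-6,r1:3,r2:9,r3:Add2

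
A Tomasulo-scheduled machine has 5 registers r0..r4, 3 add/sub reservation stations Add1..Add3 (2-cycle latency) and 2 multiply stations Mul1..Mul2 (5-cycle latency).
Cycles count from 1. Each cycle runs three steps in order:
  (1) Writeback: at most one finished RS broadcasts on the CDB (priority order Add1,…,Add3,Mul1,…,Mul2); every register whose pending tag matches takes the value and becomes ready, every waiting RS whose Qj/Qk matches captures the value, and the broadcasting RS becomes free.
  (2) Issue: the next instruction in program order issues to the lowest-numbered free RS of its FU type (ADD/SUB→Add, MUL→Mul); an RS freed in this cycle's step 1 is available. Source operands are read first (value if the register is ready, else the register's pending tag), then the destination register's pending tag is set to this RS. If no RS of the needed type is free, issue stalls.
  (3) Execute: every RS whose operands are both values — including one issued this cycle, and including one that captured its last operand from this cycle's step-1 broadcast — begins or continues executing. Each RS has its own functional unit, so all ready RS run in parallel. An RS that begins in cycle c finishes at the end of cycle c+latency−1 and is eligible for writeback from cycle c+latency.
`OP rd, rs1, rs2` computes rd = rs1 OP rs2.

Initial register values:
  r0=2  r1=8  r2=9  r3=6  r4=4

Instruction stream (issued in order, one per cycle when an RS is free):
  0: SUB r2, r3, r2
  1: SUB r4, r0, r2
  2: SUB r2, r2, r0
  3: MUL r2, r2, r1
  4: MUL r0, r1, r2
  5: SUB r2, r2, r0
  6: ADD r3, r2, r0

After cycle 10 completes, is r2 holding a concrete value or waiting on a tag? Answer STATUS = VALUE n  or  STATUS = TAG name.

cycle 1: issue SUB r2<-Add1 // r0:2,r1:8,r2:Add1,r3:6,r4:4
cycle 2: issue SUB r4<-Add2 // r0:2,r1:8,r2:Add1,r3:6,r4:Add2
cycle 3: CDB Add1=-3; issue SUB r2<-Add1 // r0:2,r1:8,r2:Add1,r3:6,r4:Add2
cycle 4: issue MUL r2<-Mul1 // r0:2,r1:8,r2:Mul1,r3:6,r4:Add2
cycle 5: CDB Add1=-5; issue MUL r0<-Mul2 // r0:Mul2,r1:8,r2:Mul1,r3:6,r4:Add2
cycle 6: CDB Add2=5; issue SUB r2<-Add1 // r0:Mul2,r1:8,r2:Add1,r3:6,r4:5
cycle 7: issue ADD r3<-Add2 // r0:Mul2,r1:8,r2:Add1,r3:Add2,r4:5
cycle 8: - // r0:Mul2,r1:8,r2:Add1,r3:Add2,r4:5
cycle 9: - // r0:Mul2,r1:8,r2:Add1,r3:Add2,r4:5
cycle 10: CDB Mul1=-40 // r0:Mul2,r1:8,r2:Add1,r3:Add2,r4:5

STATUS = TAG Add1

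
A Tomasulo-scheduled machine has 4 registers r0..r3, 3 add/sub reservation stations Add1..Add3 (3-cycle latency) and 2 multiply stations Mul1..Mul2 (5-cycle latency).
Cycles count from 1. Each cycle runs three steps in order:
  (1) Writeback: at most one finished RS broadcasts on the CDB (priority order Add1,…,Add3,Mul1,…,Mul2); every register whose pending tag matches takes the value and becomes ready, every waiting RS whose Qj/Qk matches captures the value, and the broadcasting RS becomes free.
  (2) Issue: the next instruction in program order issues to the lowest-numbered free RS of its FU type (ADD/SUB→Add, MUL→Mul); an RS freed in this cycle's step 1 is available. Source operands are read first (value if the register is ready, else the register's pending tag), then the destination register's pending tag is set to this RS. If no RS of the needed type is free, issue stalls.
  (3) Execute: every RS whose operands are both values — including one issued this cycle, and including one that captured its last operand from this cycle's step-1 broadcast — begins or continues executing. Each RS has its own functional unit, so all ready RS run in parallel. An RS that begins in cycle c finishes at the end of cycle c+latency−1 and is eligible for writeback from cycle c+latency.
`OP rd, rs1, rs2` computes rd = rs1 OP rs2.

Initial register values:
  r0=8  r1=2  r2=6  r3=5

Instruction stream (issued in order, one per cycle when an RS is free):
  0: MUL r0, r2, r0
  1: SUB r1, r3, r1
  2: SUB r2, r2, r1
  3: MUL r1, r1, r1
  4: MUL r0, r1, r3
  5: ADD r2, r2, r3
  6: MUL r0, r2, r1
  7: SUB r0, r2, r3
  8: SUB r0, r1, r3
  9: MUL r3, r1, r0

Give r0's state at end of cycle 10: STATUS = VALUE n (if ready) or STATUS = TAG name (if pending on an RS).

STATUS = TAG Mul2

cycle 1: issue MUL r0<-Mul1 // r0:Mul1,r1:2,r2:6,r3:5
cycle 2: issue SUB r1<-Add1 // r0:Mul1,r1:Add1,r2:6,r3:5
cycle 3: issue SUB r2<-Add2 // r0:Mul1,r1:Add1,r2:Add2,r3:5
cycle 4: issue MUL r1<-Mul2 // r0:Mul1,r1:Mul2,r2:Add2,r3:5
cycle 5: CDB Add1=3; stall // r0:Mul1,r1:Mul2,r2:Add2,r3:5
cycle 6: CDB Mul1=48; issue MUL r0<-Mul1 // r0:Mul1,r1:Mul2,r2:Add2,r3:5
cycle 7: issue ADD r2<-Add1 // r0:Mul1,r1:Mul2,r2:Add1,r3:5
cycle 8: CDB Add2=3; stall // r0:Mul1,r1:Mul2,r2:Add1,r3:5
cycle 9: stall // r0:Mul1,r1:Mul2,r2:Add1,r3:5
cycle 10: CDB Mul2=9; issue MUL r0<-Mul2 // r0:Mul2,r1:9,r2:Add1,r3:5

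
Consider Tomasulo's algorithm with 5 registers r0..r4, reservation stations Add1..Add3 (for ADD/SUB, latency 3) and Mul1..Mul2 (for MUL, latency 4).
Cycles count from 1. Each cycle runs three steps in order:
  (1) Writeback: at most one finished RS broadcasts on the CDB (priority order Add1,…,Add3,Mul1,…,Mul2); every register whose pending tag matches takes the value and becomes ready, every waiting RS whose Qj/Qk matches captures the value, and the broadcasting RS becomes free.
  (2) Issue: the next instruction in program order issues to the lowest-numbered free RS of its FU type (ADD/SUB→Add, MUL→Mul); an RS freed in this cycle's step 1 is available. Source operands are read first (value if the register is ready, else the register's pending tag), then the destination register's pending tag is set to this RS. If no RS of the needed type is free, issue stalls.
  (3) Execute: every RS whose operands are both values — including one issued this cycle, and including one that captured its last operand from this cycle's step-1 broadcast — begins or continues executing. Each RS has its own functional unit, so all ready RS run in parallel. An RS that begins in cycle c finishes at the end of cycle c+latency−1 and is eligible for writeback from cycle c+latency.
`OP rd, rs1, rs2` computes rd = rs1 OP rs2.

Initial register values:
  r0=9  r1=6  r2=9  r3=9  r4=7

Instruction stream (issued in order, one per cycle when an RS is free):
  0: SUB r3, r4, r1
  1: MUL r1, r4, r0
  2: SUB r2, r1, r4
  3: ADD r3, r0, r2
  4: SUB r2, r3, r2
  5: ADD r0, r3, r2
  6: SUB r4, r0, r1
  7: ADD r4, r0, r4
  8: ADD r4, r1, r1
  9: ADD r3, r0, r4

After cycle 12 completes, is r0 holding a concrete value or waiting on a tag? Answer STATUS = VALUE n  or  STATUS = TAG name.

STATUS = TAG Add2

c1: issue SUB r3<-Add1 | r0:9,r1:6,r2:9,r3:Add1,r4:7
c2: issue MUL r1<-Mul1 | r0:9,r1:Mul1,r2:9,r3:Add1,r4:7
c3: issue SUB r2<-Add2 | r0:9,r1:Mul1,r2:Add2,r3:Add1,r4:7
c4: CDB Add1=1; issue ADD r3<-Add1 | r0:9,r1:Mul1,r2:Add2,r3:Add1,r4:7
c5: issue SUB r2<-Add3 | r0:9,r1:Mul1,r2:Add3,r3:Add1,r4:7
c6: CDB Mul1=63; stall | r0:9,r1:63,r2:Add3,r3:Add1,r4:7
c7: stall | r0:9,r1:63,r2:Add3,r3:Add1,r4:7
c8: stall | r0:9,r1:63,r2:Add3,r3:Add1,r4:7
c9: CDB Add2=56; issue ADD r0<-Add2 | r0:Add2,r1:63,r2:Add3,r3:Add1,r4:7
c10: stall | r0:Add2,r1:63,r2:Add3,r3:Add1,r4:7
c11: stall | r0:Add2,r1:63,r2:Add3,r3:Add1,r4:7
c12: CDB Add1=65; issue SUB r4<-Add1 | r0:Add2,r1:63,r2:Add3,r3:65,r4:Add1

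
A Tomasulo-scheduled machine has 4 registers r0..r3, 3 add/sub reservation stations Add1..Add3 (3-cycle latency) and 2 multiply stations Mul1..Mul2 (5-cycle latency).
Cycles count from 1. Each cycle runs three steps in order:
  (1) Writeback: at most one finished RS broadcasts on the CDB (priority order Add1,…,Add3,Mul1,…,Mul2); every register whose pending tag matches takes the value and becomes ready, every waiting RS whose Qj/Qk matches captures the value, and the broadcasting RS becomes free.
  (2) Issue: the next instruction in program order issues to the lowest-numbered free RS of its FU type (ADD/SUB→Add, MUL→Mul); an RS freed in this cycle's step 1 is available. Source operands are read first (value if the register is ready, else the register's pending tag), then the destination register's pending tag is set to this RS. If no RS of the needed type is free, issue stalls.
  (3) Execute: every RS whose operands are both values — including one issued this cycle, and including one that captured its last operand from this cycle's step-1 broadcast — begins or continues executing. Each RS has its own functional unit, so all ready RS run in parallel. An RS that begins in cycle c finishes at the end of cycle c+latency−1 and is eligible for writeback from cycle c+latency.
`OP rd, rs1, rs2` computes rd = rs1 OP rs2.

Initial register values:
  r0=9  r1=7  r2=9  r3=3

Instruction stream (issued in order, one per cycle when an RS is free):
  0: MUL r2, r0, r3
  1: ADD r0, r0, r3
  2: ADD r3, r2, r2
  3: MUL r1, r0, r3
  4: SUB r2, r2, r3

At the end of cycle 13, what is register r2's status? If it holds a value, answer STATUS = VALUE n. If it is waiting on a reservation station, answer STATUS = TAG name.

cycle 1: issue MUL r2<-Mul1 // r0:9,r1:7,r2:Mul1,r3:3
cycle 2: issue ADD r0<-Add1 // r0:Add1,r1:7,r2:Mul1,r3:3
cycle 3: issue ADD r3<-Add2 // r0:Add1,r1:7,r2:Mul1,r3:Add2
cycle 4: issue MUL r1<-Mul2 // r0:Add1,r1:Mul2,r2:Mul1,r3:Add2
cycle 5: CDB Add1=12; issue SUB r2<-Add1 // r0:12,r1:Mul2,r2:Add1,r3:Add2
cycle 6: CDB Mul1=27 // r0:12,r1:Mul2,r2:Add1,r3:Add2
cycle 7: - // r0:12,r1:Mul2,r2:Add1,r3:Add2
cycle 8: - // r0:12,r1:Mul2,r2:Add1,r3:Add2
cycle 9: CDB Add2=54 // r0:12,r1:Mul2,r2:Add1,r3:54
cycle 10: - // r0:12,r1:Mul2,r2:Add1,r3:54
cycle 11: - // r0:12,r1:Mul2,r2:Add1,r3:54
cycle 12: CDB Add1=-27 // r0:12,r1:Mul2,r2:-27,r3:54
cycle 13: - // r0:12,r1:Mul2,r2:-27,r3:54

STATUS = VALUE -27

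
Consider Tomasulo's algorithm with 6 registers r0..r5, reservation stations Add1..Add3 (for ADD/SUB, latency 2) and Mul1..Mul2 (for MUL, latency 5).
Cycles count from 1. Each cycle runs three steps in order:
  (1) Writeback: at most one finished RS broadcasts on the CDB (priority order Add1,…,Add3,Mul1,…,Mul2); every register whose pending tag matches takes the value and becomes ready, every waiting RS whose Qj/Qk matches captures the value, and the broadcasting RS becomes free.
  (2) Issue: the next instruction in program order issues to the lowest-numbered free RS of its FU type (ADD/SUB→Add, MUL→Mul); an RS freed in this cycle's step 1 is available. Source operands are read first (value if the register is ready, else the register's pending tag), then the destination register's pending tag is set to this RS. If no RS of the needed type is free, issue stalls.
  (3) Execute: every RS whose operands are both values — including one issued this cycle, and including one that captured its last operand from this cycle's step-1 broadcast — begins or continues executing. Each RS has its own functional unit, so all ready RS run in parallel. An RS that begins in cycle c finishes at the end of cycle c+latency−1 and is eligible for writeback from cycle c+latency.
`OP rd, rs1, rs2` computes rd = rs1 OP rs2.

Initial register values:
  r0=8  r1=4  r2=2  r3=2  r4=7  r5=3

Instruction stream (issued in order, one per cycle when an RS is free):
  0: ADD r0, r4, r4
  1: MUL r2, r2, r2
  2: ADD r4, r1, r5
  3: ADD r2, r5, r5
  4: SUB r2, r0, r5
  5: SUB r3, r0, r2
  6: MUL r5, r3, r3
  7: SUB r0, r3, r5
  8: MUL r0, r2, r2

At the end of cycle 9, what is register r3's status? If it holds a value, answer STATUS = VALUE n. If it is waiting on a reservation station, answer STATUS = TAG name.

  c1: issue ADD r0<-Add1  regs: r0:Add1,r1:4,r2:2,r3:2,r4:7,r5:3
  c2: issue MUL r2<-Mul1  regs: r0:Add1,r1:4,r2:Mul1,r3:2,r4:7,r5:3
  c3: CDB Add1=14; issue ADD r4<-Add1  regs: r0:14,r1:4,r2:Mul1,r3:2,r4:Add1,r5:3
  c4: issue ADD r2<-Add2  regs: r0:14,r1:4,r2:Add2,r3:2,r4:Add1,r5:3
  c5: CDB Add1=7; issue SUB r2<-Add1  regs: r0:14,r1:4,r2:Add1,r3:2,r4:7,r5:3
  c6: CDB Add2=6; issue SUB r3<-Add2  regs: r0:14,r1:4,r2:Add1,r3:Add2,r4:7,r5:3
  c7: CDB Add1=11; issue MUL r5<-Mul2  regs: r0:14,r1:4,r2:11,r3:Add2,r4:7,r5:Mul2
  c8: CDB Mul1=4; issue SUB r0<-Add1  regs: r0:Add1,r1:4,r2:11,r3:Add2,r4:7,r5:Mul2
  c9: CDB Add2=3; issue MUL r0<-Mul1  regs: r0:Mul1,r1:4,r2:11,r3:3,r4:7,r5:Mul2

STATUS = VALUE 3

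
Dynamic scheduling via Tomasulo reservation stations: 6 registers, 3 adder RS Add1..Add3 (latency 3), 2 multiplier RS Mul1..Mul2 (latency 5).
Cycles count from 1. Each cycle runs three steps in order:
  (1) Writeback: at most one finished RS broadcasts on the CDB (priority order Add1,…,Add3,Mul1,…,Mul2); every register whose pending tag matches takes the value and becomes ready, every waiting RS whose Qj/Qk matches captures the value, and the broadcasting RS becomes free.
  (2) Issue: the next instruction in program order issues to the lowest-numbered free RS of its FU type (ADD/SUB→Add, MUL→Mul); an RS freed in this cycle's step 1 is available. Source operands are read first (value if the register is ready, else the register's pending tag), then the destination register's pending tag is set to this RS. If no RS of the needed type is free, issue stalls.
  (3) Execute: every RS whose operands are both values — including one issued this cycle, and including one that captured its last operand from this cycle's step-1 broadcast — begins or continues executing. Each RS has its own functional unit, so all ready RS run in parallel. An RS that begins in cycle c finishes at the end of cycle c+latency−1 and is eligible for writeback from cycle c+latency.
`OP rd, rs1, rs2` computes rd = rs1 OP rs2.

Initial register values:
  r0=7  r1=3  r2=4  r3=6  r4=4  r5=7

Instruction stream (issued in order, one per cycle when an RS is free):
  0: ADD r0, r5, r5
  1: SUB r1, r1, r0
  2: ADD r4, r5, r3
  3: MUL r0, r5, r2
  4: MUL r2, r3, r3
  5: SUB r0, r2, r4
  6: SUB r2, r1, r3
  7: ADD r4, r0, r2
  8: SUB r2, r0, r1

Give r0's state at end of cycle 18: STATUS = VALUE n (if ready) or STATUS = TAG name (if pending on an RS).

STATUS = VALUE 23

c1: issue ADD r0<-Add1 | r0:Add1,r1:3,r2:4,r3:6,r4:4,r5:7
c2: issue SUB r1<-Add2 | r0:Add1,r1:Add2,r2:4,r3:6,r4:4,r5:7
c3: issue ADD r4<-Add3 | r0:Add1,r1:Add2,r2:4,r3:6,r4:Add3,r5:7
c4: CDB Add1=14; issue MUL r0<-Mul1 | r0:Mul1,r1:Add2,r2:4,r3:6,r4:Add3,r5:7
c5: issue MUL r2<-Mul2 | r0:Mul1,r1:Add2,r2:Mul2,r3:6,r4:Add3,r5:7
c6: CDB Add3=13; issue SUB r0<-Add1 | r0:Add1,r1:Add2,r2:Mul2,r3:6,r4:13,r5:7
c7: CDB Add2=-11; issue SUB r2<-Add2 | r0:Add1,r1:-11,r2:Add2,r3:6,r4:13,r5:7
c8: issue ADD r4<-Add3 | r0:Add1,r1:-11,r2:Add2,r3:6,r4:Add3,r5:7
c9: CDB Mul1=28; stall | r0:Add1,r1:-11,r2:Add2,r3:6,r4:Add3,r5:7
c10: CDB Add2=-17; issue SUB r2<-Add2 | r0:Add1,r1:-11,r2:Add2,r3:6,r4:Add3,r5:7
c11: CDB Mul2=36 | r0:Add1,r1:-11,r2:Add2,r3:6,r4:Add3,r5:7
c12: - | r0:Add1,r1:-11,r2:Add2,r3:6,r4:Add3,r5:7
c13: - | r0:Add1,r1:-11,r2:Add2,r3:6,r4:Add3,r5:7
c14: CDB Add1=23 | r0:23,r1:-11,r2:Add2,r3:6,r4:Add3,r5:7
c15: - | r0:23,r1:-11,r2:Add2,r3:6,r4:Add3,r5:7
c16: - | r0:23,r1:-11,r2:Add2,r3:6,r4:Add3,r5:7
c17: CDB Add2=34 | r0:23,r1:-11,r2:34,r3:6,r4:Add3,r5:7
c18: CDB Add3=6 | r0:23,r1:-11,r2:34,r3:6,r4:6,r5:7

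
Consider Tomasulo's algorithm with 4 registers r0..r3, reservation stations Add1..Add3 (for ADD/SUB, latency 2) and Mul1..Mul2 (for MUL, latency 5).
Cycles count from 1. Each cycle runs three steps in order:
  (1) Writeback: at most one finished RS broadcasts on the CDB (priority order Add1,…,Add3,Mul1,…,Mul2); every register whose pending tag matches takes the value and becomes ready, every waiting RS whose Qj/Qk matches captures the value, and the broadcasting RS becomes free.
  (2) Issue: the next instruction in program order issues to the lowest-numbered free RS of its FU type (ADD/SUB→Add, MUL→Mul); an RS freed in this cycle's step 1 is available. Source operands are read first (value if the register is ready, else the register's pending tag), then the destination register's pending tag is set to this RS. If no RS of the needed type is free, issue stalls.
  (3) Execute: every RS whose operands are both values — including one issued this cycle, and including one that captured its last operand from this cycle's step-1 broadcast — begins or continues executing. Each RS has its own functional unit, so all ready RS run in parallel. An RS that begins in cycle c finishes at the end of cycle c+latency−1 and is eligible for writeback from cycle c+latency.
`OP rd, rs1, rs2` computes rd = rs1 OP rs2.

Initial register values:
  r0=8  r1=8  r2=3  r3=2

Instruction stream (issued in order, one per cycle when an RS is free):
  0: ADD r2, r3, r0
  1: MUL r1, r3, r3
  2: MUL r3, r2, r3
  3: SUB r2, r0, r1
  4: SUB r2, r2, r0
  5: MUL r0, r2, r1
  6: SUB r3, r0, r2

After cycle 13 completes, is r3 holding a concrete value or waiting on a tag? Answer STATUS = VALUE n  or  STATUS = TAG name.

  c1: issue ADD r2<-Add1  regs: r0:8,r1:8,r2:Add1,r3:2
  c2: issue MUL r1<-Mul1  regs: r0:8,r1:Mul1,r2:Add1,r3:2
  c3: CDB Add1=10; issue MUL r3<-Mul2  regs: r0:8,r1:Mul1,r2:10,r3:Mul2
  c4: issue SUB r2<-Add1  regs: r0:8,r1:Mul1,r2:Add1,r3:Mul2
  c5: issue SUB r2<-Add2  regs: r0:8,r1:Mul1,r2:Add2,r3:Mul2
  c6: stall  regs: r0:8,r1:Mul1,r2:Add2,r3:Mul2
  c7: CDB Mul1=4; issue MUL r0<-Mul1  regs: r0:Mul1,r1:4,r2:Add2,r3:Mul2
  c8: CDB Mul2=20; issue SUB r3<-Add3  regs: r0:Mul1,r1:4,r2:Add2,r3:Add3
  c9: CDB Add1=4  regs: r0:Mul1,r1:4,r2:Add2,r3:Add3
  c10: -  regs: r0:Mul1,r1:4,r2:Add2,r3:Add3
  c11: CDB Add2=-4  regs: r0:Mul1,r1:4,r2:-4,r3:Add3
  c12: -  regs: r0:Mul1,r1:4,r2:-4,r3:Add3
  c13: -  regs: r0:Mul1,r1:4,r2:-4,r3:Add3

STATUS = TAG Add3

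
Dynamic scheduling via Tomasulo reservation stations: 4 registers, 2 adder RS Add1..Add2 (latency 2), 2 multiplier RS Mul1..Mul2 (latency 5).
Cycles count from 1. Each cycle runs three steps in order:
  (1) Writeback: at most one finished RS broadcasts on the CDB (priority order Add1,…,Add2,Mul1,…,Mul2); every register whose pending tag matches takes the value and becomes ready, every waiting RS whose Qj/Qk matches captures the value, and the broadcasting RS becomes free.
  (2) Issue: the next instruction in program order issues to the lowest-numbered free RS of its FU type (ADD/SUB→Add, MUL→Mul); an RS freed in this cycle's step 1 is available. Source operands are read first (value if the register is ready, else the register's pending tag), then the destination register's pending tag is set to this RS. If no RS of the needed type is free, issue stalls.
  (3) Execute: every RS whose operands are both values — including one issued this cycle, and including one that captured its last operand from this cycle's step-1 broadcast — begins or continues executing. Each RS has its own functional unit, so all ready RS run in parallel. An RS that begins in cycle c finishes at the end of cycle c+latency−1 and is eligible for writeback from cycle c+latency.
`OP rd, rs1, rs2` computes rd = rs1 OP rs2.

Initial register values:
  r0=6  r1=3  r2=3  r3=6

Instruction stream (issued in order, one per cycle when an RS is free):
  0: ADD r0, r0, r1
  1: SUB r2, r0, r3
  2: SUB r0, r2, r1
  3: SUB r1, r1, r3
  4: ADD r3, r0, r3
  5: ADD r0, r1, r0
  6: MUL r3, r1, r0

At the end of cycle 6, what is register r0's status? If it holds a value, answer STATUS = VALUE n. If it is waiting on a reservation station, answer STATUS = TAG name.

c1: issue ADD r0<-Add1 | r0:Add1,r1:3,r2:3,r3:6
c2: issue SUB r2<-Add2 | r0:Add1,r1:3,r2:Add2,r3:6
c3: CDB Add1=9; issue SUB r0<-Add1 | r0:Add1,r1:3,r2:Add2,r3:6
c4: stall | r0:Add1,r1:3,r2:Add2,r3:6
c5: CDB Add2=3; issue SUB r1<-Add2 | r0:Add1,r1:Add2,r2:3,r3:6
c6: stall | r0:Add1,r1:Add2,r2:3,r3:6

STATUS = TAG Add1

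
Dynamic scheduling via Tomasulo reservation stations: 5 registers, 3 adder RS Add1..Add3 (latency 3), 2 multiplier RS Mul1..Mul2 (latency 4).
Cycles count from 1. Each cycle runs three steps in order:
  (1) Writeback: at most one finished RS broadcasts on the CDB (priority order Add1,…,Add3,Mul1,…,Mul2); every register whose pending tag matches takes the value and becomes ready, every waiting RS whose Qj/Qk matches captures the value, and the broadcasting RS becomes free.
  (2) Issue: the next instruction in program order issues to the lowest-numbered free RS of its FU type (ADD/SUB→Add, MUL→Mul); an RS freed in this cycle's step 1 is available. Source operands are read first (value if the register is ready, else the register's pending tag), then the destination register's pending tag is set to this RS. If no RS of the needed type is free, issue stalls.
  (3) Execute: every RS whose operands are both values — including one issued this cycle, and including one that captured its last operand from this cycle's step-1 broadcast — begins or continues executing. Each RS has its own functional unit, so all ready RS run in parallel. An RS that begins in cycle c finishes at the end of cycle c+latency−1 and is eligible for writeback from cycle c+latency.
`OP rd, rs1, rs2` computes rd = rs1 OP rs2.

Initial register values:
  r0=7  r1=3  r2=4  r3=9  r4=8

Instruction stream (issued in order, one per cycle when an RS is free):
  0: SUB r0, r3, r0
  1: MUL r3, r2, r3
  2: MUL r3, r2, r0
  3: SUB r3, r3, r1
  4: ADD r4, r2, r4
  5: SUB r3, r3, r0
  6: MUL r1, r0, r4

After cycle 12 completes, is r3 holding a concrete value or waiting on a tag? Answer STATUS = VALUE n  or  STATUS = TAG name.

STATUS = TAG Add3

cycle 1: issue SUB r0<-Add1 // r0:Add1,r1:3,r2:4,r3:9,r4:8
cycle 2: issue MUL r3<-Mul1 // r0:Add1,r1:3,r2:4,r3:Mul1,r4:8
cycle 3: issue MUL r3<-Mul2 // r0:Add1,r1:3,r2:4,r3:Mul2,r4:8
cycle 4: CDB Add1=2; issue SUB r3<-Add1 // r0:2,r1:3,r2:4,r3:Add1,r4:8
cycle 5: issue ADD r4<-Add2 // r0:2,r1:3,r2:4,r3:Add1,r4:Add2
cycle 6: CDB Mul1=36; issue SUB r3<-Add3 // r0:2,r1:3,r2:4,r3:Add3,r4:Add2
cycle 7: issue MUL r1<-Mul1 // r0:2,r1:Mul1,r2:4,r3:Add3,r4:Add2
cycle 8: CDB Add2=12 // r0:2,r1:Mul1,r2:4,r3:Add3,r4:12
cycle 9: CDB Mul2=8 // r0:2,r1:Mul1,r2:4,r3:Add3,r4:12
cycle 10: - // r0:2,r1:Mul1,r2:4,r3:Add3,r4:12
cycle 11: - // r0:2,r1:Mul1,r2:4,r3:Add3,r4:12
cycle 12: CDB Add1=5 // r0:2,r1:Mul1,r2:4,r3:Add3,r4:12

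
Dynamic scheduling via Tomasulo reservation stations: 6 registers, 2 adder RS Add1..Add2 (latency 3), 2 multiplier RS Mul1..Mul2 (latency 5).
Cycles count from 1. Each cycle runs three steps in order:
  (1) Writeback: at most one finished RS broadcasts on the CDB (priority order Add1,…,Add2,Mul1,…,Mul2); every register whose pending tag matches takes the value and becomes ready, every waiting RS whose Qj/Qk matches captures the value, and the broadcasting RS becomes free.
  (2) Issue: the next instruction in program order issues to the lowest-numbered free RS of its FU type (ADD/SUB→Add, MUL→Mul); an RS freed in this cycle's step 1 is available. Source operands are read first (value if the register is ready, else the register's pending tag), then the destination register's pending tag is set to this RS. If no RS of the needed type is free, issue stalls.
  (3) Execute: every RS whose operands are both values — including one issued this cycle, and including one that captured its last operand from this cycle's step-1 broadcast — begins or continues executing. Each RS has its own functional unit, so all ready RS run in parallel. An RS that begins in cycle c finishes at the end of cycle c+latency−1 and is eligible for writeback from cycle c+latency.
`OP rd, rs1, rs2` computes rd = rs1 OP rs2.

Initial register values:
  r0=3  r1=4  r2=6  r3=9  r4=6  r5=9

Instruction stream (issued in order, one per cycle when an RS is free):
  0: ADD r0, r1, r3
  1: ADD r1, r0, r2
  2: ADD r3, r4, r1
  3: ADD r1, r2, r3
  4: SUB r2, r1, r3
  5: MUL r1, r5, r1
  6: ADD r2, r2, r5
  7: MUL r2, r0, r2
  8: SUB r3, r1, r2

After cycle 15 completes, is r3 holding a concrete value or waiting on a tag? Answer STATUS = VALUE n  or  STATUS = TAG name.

cycle 1: issue ADD r0<-Add1 // r0:Add1,r1:4,r2:6,r3:9,r4:6,r5:9
cycle 2: issue ADD r1<-Add2 // r0:Add1,r1:Add2,r2:6,r3:9,r4:6,r5:9
cycle 3: stall // r0:Add1,r1:Add2,r2:6,r3:9,r4:6,r5:9
cycle 4: CDB Add1=13; issue ADD r3<-Add1 // r0:13,r1:Add2,r2:6,r3:Add1,r4:6,r5:9
cycle 5: stall // r0:13,r1:Add2,r2:6,r3:Add1,r4:6,r5:9
cycle 6: stall // r0:13,r1:Add2,r2:6,r3:Add1,r4:6,r5:9
cycle 7: CDB Add2=19; issue ADD r1<-Add2 // r0:13,r1:Add2,r2:6,r3:Add1,r4:6,r5:9
cycle 8: stall // r0:13,r1:Add2,r2:6,r3:Add1,r4:6,r5:9
cycle 9: stall // r0:13,r1:Add2,r2:6,r3:Add1,r4:6,r5:9
cycle 10: CDB Add1=25; issue SUB r2<-Add1 // r0:13,r1:Add2,r2:Add1,r3:25,r4:6,r5:9
cycle 11: issue MUL r1<-Mul1 // r0:13,r1:Mul1,r2:Add1,r3:25,r4:6,r5:9
cycle 12: stall // r0:13,r1:Mul1,r2:Add1,r3:25,r4:6,r5:9
cycle 13: CDB Add2=31; issue ADD r2<-Add2 // r0:13,r1:Mul1,r2:Add2,r3:25,r4:6,r5:9
cycle 14: issue MUL r2<-Mul2 // r0:13,r1:Mul1,r2:Mul2,r3:25,r4:6,r5:9
cycle 15: stall // r0:13,r1:Mul1,r2:Mul2,r3:25,r4:6,r5:9

STATUS = VALUE 25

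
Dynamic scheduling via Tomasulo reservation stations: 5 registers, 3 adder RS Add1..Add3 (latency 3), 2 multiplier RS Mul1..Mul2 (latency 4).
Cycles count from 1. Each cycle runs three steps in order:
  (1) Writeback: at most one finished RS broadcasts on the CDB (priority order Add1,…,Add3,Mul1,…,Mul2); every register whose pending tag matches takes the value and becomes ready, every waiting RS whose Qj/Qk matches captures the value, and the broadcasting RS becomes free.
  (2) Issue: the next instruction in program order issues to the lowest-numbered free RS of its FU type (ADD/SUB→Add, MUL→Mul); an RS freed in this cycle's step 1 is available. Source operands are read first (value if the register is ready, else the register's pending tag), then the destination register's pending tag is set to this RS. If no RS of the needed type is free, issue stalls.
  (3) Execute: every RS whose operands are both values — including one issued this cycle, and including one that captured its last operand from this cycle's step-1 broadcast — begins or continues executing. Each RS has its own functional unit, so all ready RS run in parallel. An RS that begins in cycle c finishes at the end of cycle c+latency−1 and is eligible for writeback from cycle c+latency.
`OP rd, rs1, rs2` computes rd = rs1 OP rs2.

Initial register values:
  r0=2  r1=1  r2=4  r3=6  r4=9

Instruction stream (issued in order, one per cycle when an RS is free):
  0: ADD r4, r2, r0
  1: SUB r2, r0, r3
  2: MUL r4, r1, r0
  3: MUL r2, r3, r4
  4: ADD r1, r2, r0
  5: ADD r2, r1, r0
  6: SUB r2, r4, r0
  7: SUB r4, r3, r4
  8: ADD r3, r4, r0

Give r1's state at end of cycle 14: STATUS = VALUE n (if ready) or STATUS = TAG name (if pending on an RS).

cycle 1: issue ADD r4<-Add1 // r0:2,r1:1,r2:4,r3:6,r4:Add1
cycle 2: issue SUB r2<-Add2 // r0:2,r1:1,r2:Add2,r3:6,r4:Add1
cycle 3: issue MUL r4<-Mul1 // r0:2,r1:1,r2:Add2,r3:6,r4:Mul1
cycle 4: CDB Add1=6; issue MUL r2<-Mul2 // r0:2,r1:1,r2:Mul2,r3:6,r4:Mul1
cycle 5: CDB Add2=-4; issue ADD r1<-Add1 // r0:2,r1:Add1,r2:Mul2,r3:6,r4:Mul1
cycle 6: issue ADD r2<-Add2 // r0:2,r1:Add1,r2:Add2,r3:6,r4:Mul1
cycle 7: CDB Mul1=2; issue SUB r2<-Add3 // r0:2,r1:Add1,r2:Add3,r3:6,r4:2
cycle 8: stall // r0:2,r1:Add1,r2:Add3,r3:6,r4:2
cycle 9: stall // r0:2,r1:Add1,r2:Add3,r3:6,r4:2
cycle 10: CDB Add3=0; issue SUB r4<-Add3 // r0:2,r1:Add1,r2:0,r3:6,r4:Add3
cycle 11: CDB Mul2=12; stall // r0:2,r1:Add1,r2:0,r3:6,r4:Add3
cycle 12: stall // r0:2,r1:Add1,r2:0,r3:6,r4:Add3
cycle 13: CDB Add3=4; issue ADD r3<-Add3 // r0:2,r1:Add1,r2:0,r3:Add3,r4:4
cycle 14: CDB Add1=14 // r0:2,r1:14,r2:0,r3:Add3,r4:4

STATUS = VALUE 14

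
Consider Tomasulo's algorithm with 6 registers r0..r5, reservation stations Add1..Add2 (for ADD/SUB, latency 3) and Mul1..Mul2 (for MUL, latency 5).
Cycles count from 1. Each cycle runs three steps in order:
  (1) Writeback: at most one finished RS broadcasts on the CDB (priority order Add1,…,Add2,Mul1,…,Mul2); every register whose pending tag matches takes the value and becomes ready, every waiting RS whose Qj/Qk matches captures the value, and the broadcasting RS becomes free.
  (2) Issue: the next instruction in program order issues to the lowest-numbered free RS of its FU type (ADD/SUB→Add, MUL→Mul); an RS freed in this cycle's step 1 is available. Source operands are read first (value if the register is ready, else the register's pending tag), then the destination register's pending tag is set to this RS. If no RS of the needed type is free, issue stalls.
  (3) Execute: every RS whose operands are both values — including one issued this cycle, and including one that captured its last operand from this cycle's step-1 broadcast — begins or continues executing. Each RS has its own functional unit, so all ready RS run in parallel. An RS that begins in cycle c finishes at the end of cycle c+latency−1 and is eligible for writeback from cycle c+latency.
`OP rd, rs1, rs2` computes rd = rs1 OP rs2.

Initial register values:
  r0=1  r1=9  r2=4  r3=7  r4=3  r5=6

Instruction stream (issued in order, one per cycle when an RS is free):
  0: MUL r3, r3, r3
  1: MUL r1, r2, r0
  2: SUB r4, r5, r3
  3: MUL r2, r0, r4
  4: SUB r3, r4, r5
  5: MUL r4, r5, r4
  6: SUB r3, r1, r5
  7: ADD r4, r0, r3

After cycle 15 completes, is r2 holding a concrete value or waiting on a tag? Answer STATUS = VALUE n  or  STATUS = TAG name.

STATUS = VALUE -43

c1: issue MUL r3<-Mul1 | r0:1,r1:9,r2:4,r3:Mul1,r4:3,r5:6
c2: issue MUL r1<-Mul2 | r0:1,r1:Mul2,r2:4,r3:Mul1,r4:3,r5:6
c3: issue SUB r4<-Add1 | r0:1,r1:Mul2,r2:4,r3:Mul1,r4:Add1,r5:6
c4: stall | r0:1,r1:Mul2,r2:4,r3:Mul1,r4:Add1,r5:6
c5: stall | r0:1,r1:Mul2,r2:4,r3:Mul1,r4:Add1,r5:6
c6: CDB Mul1=49; issue MUL r2<-Mul1 | r0:1,r1:Mul2,r2:Mul1,r3:49,r4:Add1,r5:6
c7: CDB Mul2=4; issue SUB r3<-Add2 | r0:1,r1:4,r2:Mul1,r3:Add2,r4:Add1,r5:6
c8: issue MUL r4<-Mul2 | r0:1,r1:4,r2:Mul1,r3:Add2,r4:Mul2,r5:6
c9: CDB Add1=-43; issue SUB r3<-Add1 | r0:1,r1:4,r2:Mul1,r3:Add1,r4:Mul2,r5:6
c10: stall | r0:1,r1:4,r2:Mul1,r3:Add1,r4:Mul2,r5:6
c11: stall | r0:1,r1:4,r2:Mul1,r3:Add1,r4:Mul2,r5:6
c12: CDB Add1=-2; issue ADD r4<-Add1 | r0:1,r1:4,r2:Mul1,r3:-2,r4:Add1,r5:6
c13: CDB Add2=-49 | r0:1,r1:4,r2:Mul1,r3:-2,r4:Add1,r5:6
c14: CDB Mul1=-43 | r0:1,r1:4,r2:-43,r3:-2,r4:Add1,r5:6
c15: CDB Add1=-1 | r0:1,r1:4,r2:-43,r3:-2,r4:-1,r5:6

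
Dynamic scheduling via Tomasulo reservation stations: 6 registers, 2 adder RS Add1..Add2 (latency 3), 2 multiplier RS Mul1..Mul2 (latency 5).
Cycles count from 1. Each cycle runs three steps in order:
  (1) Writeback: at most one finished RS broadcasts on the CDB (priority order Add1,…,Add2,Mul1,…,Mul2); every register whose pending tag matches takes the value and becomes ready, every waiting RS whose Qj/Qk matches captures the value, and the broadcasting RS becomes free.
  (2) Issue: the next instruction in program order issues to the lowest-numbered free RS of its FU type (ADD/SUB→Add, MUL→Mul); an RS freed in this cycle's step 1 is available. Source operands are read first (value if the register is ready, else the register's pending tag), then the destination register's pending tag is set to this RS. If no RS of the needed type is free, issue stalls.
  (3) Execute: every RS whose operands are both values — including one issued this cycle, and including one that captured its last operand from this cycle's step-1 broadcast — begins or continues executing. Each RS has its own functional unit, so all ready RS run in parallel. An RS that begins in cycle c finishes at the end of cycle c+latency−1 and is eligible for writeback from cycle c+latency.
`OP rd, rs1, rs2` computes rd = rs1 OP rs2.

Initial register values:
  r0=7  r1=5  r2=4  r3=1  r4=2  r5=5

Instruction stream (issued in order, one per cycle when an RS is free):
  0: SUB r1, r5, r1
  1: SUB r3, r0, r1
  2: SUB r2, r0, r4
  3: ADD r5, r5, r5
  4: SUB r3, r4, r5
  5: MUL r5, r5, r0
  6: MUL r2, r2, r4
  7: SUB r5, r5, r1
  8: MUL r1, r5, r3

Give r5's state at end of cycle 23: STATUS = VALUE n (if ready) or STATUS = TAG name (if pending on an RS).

STATUS = VALUE 70

c1: issue SUB r1<-Add1 | r0:7,r1:Add1,r2:4,r3:1,r4:2,r5:5
c2: issue SUB r3<-Add2 | r0:7,r1:Add1,r2:4,r3:Add2,r4:2,r5:5
c3: stall | r0:7,r1:Add1,r2:4,r3:Add2,r4:2,r5:5
c4: CDB Add1=0; issue SUB r2<-Add1 | r0:7,r1:0,r2:Add1,r3:Add2,r4:2,r5:5
c5: stall | r0:7,r1:0,r2:Add1,r3:Add2,r4:2,r5:5
c6: stall | r0:7,r1:0,r2:Add1,r3:Add2,r4:2,r5:5
c7: CDB Add1=5; issue ADD r5<-Add1 | r0:7,r1:0,r2:5,r3:Add2,r4:2,r5:Add1
c8: CDB Add2=7; issue SUB r3<-Add2 | r0:7,r1:0,r2:5,r3:Add2,r4:2,r5:Add1
c9: issue MUL r5<-Mul1 | r0:7,r1:0,r2:5,r3:Add2,r4:2,r5:Mul1
c10: CDB Add1=10; issue MUL r2<-Mul2 | r0:7,r1:0,r2:Mul2,r3:Add2,r4:2,r5:Mul1
c11: issue SUB r5<-Add1 | r0:7,r1:0,r2:Mul2,r3:Add2,r4:2,r5:Add1
c12: stall | r0:7,r1:0,r2:Mul2,r3:Add2,r4:2,r5:Add1
c13: CDB Add2=-8; stall | r0:7,r1:0,r2:Mul2,r3:-8,r4:2,r5:Add1
c14: stall | r0:7,r1:0,r2:Mul2,r3:-8,r4:2,r5:Add1
c15: CDB Mul1=70; issue MUL r1<-Mul1 | r0:7,r1:Mul1,r2:Mul2,r3:-8,r4:2,r5:Add1
c16: CDB Mul2=10 | r0:7,r1:Mul1,r2:10,r3:-8,r4:2,r5:Add1
c17: - | r0:7,r1:Mul1,r2:10,r3:-8,r4:2,r5:Add1
c18: CDB Add1=70 | r0:7,r1:Mul1,r2:10,r3:-8,r4:2,r5:70
c19: - | r0:7,r1:Mul1,r2:10,r3:-8,r4:2,r5:70
c20: - | r0:7,r1:Mul1,r2:10,r3:-8,r4:2,r5:70
c21: - | r0:7,r1:Mul1,r2:10,r3:-8,r4:2,r5:70
c22: - | r0:7,r1:Mul1,r2:10,r3:-8,r4:2,r5:70
c23: CDB Mul1=-560 | r0:7,r1:-560,r2:10,r3:-8,r4:2,r5:70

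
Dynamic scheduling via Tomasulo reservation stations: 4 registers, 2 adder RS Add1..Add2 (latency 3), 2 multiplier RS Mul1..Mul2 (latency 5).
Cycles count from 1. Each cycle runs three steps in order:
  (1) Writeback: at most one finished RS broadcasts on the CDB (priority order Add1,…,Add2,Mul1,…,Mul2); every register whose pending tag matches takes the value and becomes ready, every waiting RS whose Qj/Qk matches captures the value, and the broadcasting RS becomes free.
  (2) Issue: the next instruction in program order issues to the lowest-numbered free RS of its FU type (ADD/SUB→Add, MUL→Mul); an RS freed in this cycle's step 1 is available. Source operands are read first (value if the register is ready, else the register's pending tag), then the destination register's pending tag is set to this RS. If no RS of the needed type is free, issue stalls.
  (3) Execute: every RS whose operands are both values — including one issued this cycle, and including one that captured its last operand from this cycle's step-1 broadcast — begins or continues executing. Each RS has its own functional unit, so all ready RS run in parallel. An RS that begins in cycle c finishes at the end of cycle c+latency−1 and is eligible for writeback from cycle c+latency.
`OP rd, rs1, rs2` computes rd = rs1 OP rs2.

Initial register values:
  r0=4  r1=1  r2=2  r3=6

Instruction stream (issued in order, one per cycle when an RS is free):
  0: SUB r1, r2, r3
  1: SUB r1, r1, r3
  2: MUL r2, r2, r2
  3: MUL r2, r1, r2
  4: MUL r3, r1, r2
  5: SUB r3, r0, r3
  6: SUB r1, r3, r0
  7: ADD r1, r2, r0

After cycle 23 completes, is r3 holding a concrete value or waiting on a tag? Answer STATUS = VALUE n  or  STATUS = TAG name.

STATUS = VALUE -396

c1: issue SUB r1<-Add1 | r0:4,r1:Add1,r2:2,r3:6
c2: issue SUB r1<-Add2 | r0:4,r1:Add2,r2:2,r3:6
c3: issue MUL r2<-Mul1 | r0:4,r1:Add2,r2:Mul1,r3:6
c4: CDB Add1=-4; issue MUL r2<-Mul2 | r0:4,r1:Add2,r2:Mul2,r3:6
c5: stall | r0:4,r1:Add2,r2:Mul2,r3:6
c6: stall | r0:4,r1:Add2,r2:Mul2,r3:6
c7: CDB Add2=-10; stall | r0:4,r1:-10,r2:Mul2,r3:6
c8: CDB Mul1=4; issue MUL r3<-Mul1 | r0:4,r1:-10,r2:Mul2,r3:Mul1
c9: issue SUB r3<-Add1 | r0:4,r1:-10,r2:Mul2,r3:Add1
c10: issue SUB r1<-Add2 | r0:4,r1:Add2,r2:Mul2,r3:Add1
c11: stall | r0:4,r1:Add2,r2:Mul2,r3:Add1
c12: stall | r0:4,r1:Add2,r2:Mul2,r3:Add1
c13: CDB Mul2=-40; stall | r0:4,r1:Add2,r2:-40,r3:Add1
c14: stall | r0:4,r1:Add2,r2:-40,r3:Add1
c15: stall | r0:4,r1:Add2,r2:-40,r3:Add1
c16: stall | r0:4,r1:Add2,r2:-40,r3:Add1
c17: stall | r0:4,r1:Add2,r2:-40,r3:Add1
c18: CDB Mul1=400; stall | r0:4,r1:Add2,r2:-40,r3:Add1
c19: stall | r0:4,r1:Add2,r2:-40,r3:Add1
c20: stall | r0:4,r1:Add2,r2:-40,r3:Add1
c21: CDB Add1=-396; issue ADD r1<-Add1 | r0:4,r1:Add1,r2:-40,r3:-396
c22: - | r0:4,r1:Add1,r2:-40,r3:-396
c23: - | r0:4,r1:Add1,r2:-40,r3:-396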